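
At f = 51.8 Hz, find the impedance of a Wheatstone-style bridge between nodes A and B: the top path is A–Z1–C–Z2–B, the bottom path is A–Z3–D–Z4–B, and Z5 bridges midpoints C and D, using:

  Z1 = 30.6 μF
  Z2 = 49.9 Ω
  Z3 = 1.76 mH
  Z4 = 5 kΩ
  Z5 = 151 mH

Step 1 — Angular frequency: ω = 2π·f = 2π·51.8 = 325.5 rad/s.
Step 2 — Component impedances:
  Z1: Z = 1/(jωC) = -j/(ω·C) = 0 - j100.4 Ω
  Z2: Z = R = 49.9 Ω
  Z3: Z = jωL = j·325.5·0.00176 = 0 + j0.5728 Ω
  Z4: Z = R = 5000 Ω
  Z5: Z = jωL = j·325.5·0.151 = 0 + j49.15 Ω
Step 3 — Bridge requires nodal analysis (the Z5 bridge couples midpoints C and D, so the two paths cannot be reduced to a simple series/parallel combination). Setting node B to ground and injecting 1 A at node A, the 3-node admittance system at A, C, D solves to V_A = Z_AB = 51.25 + j96.54 Ω = 109.3∠62.0° Ω.

Z = 51.25 + j96.54 Ω = 109.3∠62.0° Ω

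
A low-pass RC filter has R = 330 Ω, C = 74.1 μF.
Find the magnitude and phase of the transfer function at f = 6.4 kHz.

Step 1 — Angular frequency: ω = 2π·6400 = 4.021e+04 rad/s.
Step 2 — Transfer function: H(jω) = 1/(1 + jωRC).
Step 3 — Denominator: 1 + jωRC = 1 + j·4.021e+04·330·7.41e-05 = 1 + j983.3.
Step 4 — H = 1.034e-06 - j0.001017.
Step 5 — Magnitude: |H| = 0.001017 (-59.9 dB); phase: φ = -89.9°.

|H| = 0.001017 (-59.9 dB), φ = -89.9°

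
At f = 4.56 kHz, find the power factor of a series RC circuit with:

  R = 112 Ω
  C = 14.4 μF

Step 1 — Angular frequency: ω = 2π·f = 2π·4560 = 2.865e+04 rad/s.
Step 2 — Component impedances:
  R: Z = R = 112 Ω
  C: Z = 1/(jωC) = -j/(ω·C) = 0 - j2.424 Ω
Step 3 — Series combination: Z_total = R + C = 112 - j2.424 Ω = 112∠-1.2° Ω.
Step 4 — Power factor: PF = cos(φ) = Re(Z)/|Z| = 112/112.026 = 0.9998.
Step 5 — Type: Im(Z) = -2.424 ⇒ leading (phase φ = -1.2°).

PF = 0.9998 (leading, φ = -1.2°)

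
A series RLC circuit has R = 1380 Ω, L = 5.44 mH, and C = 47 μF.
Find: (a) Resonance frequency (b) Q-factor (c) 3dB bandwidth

Step 1 — Resonance: ω₀ = 1/√(LC) = 1/√(0.00544·4.7e-05) = 1978 rad/s.
Step 2 — f₀ = ω₀/(2π) = 314.8 Hz.
Step 3 — Series Q: Q = ω₀L/R = 1978·0.00544/1380 = 0.007796.
Step 4 — Bandwidth: Δω = ω₀/Q = 2.537e+05 rad/s; BW = Δω/(2π) = 4.037e+04 Hz.

(a) f₀ = 314.8 Hz  (b) Q = 0.007796  (c) BW = 4.037e+04 Hz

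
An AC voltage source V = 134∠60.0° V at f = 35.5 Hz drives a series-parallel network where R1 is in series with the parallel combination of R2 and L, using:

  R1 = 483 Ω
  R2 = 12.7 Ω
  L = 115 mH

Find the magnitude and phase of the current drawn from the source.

Step 1 — Angular frequency: ω = 2π·f = 2π·35.5 = 223.1 rad/s.
Step 2 — Component impedances:
  R1: Z = R = 483 Ω
  R2: Z = R = 12.7 Ω
  L: Z = jωL = j·223.1·0.115 = 0 + j25.65 Ω
Step 3 — Parallel branch: R2 || L = 1/(1/R2 + 1/L) = 10.2 + j5.05 Ω.
Step 4 — Series with R1: Z_total = R1 + (R2 || L) = 493.2 + j5.05 Ω = 493.2∠0.6° Ω.
Step 5 — Source phasor: V = 134∠60.0° V = 67 + j116 V.
Step 6 — Ohm's law: I = V / Z_total = (67 + j116) / (493.2 + j5.05) = 0.1382 + j0.2339 A.
Step 7 — Convert to polar: |I| = 0.2717 A, ∠I = 59.4°.

I = 0.2717∠59.4° A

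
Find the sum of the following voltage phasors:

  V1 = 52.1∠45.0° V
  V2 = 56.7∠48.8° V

Step 1 — Convert each phasor to rectangular form:
  V1 = 52.1·(cos(45.0°) + j·sin(45.0°)) = 36.84 + j36.84 V
  V2 = 56.7·(cos(48.8°) + j·sin(48.8°)) = 37.35 + j42.66 V
Step 2 — Sum components: V_total = 74.19 + j79.5 V.
Step 3 — Convert to polar: |V_total| = 108.7 V, ∠V_total = 47.0°.

V_total = 108.7∠47.0° V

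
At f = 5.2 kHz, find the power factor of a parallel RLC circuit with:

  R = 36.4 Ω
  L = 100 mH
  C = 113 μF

Step 1 — Angular frequency: ω = 2π·f = 2π·5200 = 3.267e+04 rad/s.
Step 2 — Component impedances:
  R: Z = R = 36.4 Ω
  L: Z = jωL = j·3.267e+04·0.1 = 0 + j3267 Ω
  C: Z = 1/(jωC) = -j/(ω·C) = 0 - j0.2709 Ω
Step 3 — Parallel combination: 1/Z_total = 1/R + 1/L + 1/C; Z_total = 0.002016 - j0.2709 Ω = 0.2709∠-89.6° Ω.
Step 4 — Power factor: PF = cos(φ) = Re(Z)/|Z| = 0.002016/0.2709 = 0.007442.
Step 5 — Type: Im(Z) = -0.2709 ⇒ leading (phase φ = -89.6°).

PF = 0.007442 (leading, φ = -89.6°)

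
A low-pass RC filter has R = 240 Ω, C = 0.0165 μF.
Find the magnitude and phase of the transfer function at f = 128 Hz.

Step 1 — Angular frequency: ω = 2π·128 = 804.2 rad/s.
Step 2 — Transfer function: H(jω) = 1/(1 + jωRC).
Step 3 — Denominator: 1 + jωRC = 1 + j·804.2·240·1.65e-08 = 1 + j0.003185.
Step 4 — H = 1 - j0.003185.
Step 5 — Magnitude: |H| = 1 (-0.0 dB); phase: φ = -0.2°.

|H| = 1 (-0.0 dB), φ = -0.2°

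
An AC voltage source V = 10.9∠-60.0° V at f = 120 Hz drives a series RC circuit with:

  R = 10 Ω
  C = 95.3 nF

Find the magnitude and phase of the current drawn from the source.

Step 1 — Angular frequency: ω = 2π·f = 2π·120 = 754 rad/s.
Step 2 — Component impedances:
  R: Z = R = 10 Ω
  C: Z = 1/(jωC) = -j/(ω·C) = 0 - j1.392e+04 Ω
Step 3 — Series combination: Z_total = R + C = 10 - j1.392e+04 Ω = 1.392e+04∠-90.0° Ω.
Step 4 — Source phasor: V = 10.9∠-60.0° V = 5.45 - j9.44 V.
Step 5 — Ohm's law: I = V / Z_total = (5.45 - j9.44) / (10 - j1.392e+04) = 0.0006786 + j0.0003911 A.
Step 6 — Convert to polar: |I| = 0.0007832 A, ∠I = 30.0°.

I = 0.0007832∠30.0° A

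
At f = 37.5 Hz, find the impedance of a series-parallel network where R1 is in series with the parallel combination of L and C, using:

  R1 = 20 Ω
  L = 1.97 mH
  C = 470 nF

Step 1 — Angular frequency: ω = 2π·f = 2π·37.5 = 235.6 rad/s.
Step 2 — Component impedances:
  R1: Z = R = 20 Ω
  L: Z = jωL = j·235.6·0.00197 = 0 + j0.4642 Ω
  C: Z = 1/(jωC) = -j/(ω·C) = 0 - j9030 Ω
Step 3 — Parallel branch: L || C = 1/(1/L + 1/C) = 0 + j0.4642 Ω.
Step 4 — Series with R1: Z_total = R1 + (L || C) = 20 + j0.4642 Ω = 20.01∠1.3° Ω.

Z = 20 + j0.4642 Ω = 20.01∠1.3° Ω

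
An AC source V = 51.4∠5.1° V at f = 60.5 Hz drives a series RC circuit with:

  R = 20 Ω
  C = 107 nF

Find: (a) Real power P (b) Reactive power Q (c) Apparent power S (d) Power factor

Step 1 — Angular frequency: ω = 2π·f = 2π·60.5 = 380.1 rad/s.
Step 2 — Component impedances:
  R: Z = R = 20 Ω
  C: Z = 1/(jωC) = -j/(ω·C) = 0 - j2.459e+04 Ω
Step 3 — Series combination: Z_total = R + C = 20 - j2.459e+04 Ω = 2.459e+04∠-90.0° Ω.
Step 4 — Source phasor: V = 51.4∠5.1° V = 51.2 + j4.569 V.
Step 5 — Current: I = V / Z = -0.0001842 + j0.002083 A = 0.002091∠95.1° A.
Step 6 — Complex power: S = V·I* = 8.742e-05 - j0.1075 VA.
Step 7 — Real power: P = Re(S) = 8.742e-05 W.
Step 8 — Reactive power: Q = Im(S) = -0.1075 VAR.
Step 9 — Apparent power: |S| = 0.1075 VA.
Step 10 — Power factor: PF = P/|S| = 0.0008135 (leading).

(a) P = 8.742e-05 W  (b) Q = -0.1075 VAR  (c) S = 0.1075 VA  (d) PF = 0.0008135 (leading)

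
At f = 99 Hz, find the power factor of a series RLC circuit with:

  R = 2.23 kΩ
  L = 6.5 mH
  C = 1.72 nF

Step 1 — Angular frequency: ω = 2π·f = 2π·99 = 622 rad/s.
Step 2 — Component impedances:
  R: Z = R = 2230 Ω
  L: Z = jωL = j·622·0.0065 = 0 + j4.043 Ω
  C: Z = 1/(jωC) = -j/(ω·C) = 0 - j9.347e+05 Ω
Step 3 — Series combination: Z_total = R + L + C = 2230 - j9.347e+05 Ω = 9.347e+05∠-89.9° Ω.
Step 4 — Power factor: PF = cos(φ) = Re(Z)/|Z| = 2230/9.347e+05 = 0.002386.
Step 5 — Type: Im(Z) = -9.347e+05 ⇒ leading (phase φ = -89.9°).

PF = 0.002386 (leading, φ = -89.9°)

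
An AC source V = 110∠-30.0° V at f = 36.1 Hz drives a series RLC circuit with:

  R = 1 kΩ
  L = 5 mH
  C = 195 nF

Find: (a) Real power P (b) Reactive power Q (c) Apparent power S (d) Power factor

Step 1 — Angular frequency: ω = 2π·f = 2π·36.1 = 226.8 rad/s.
Step 2 — Component impedances:
  R: Z = R = 1000 Ω
  L: Z = jωL = j·226.8·0.005 = 0 + j1.134 Ω
  C: Z = 1/(jωC) = -j/(ω·C) = 0 - j2.261e+04 Ω
Step 3 — Series combination: Z_total = R + L + C = 1000 - j2.261e+04 Ω = 2.263e+04∠-87.5° Ω.
Step 4 — Source phasor: V = 110∠-30.0° V = 95.26 - j55 V.
Step 5 — Current: I = V / Z = 0.002614 + j0.004098 A = 0.004861∠57.5° A.
Step 6 — Complex power: S = V·I* = 0.02363 - j0.5342 VA.
Step 7 — Real power: P = Re(S) = 0.02363 W.
Step 8 — Reactive power: Q = Im(S) = -0.5342 VAR.
Step 9 — Apparent power: |S| = 0.5347 VA.
Step 10 — Power factor: PF = P/|S| = 0.04419 (leading).

(a) P = 0.02363 W  (b) Q = -0.5342 VAR  (c) S = 0.5347 VA  (d) PF = 0.04419 (leading)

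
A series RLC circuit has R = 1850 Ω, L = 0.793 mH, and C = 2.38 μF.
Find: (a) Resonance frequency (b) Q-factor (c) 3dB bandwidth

Step 1 — Resonance condition Im(Z)=0 gives ω₀ = 1/√(LC).
Step 2 — ω₀ = 1/√(0.000793·2.38e-06) = 2.302e+04 rad/s.
Step 3 — f₀ = ω₀/(2π) = 3663 Hz.
Step 4 — Series Q: Q = ω₀L/R = 2.302e+04·0.000793/1850 = 0.009867.
Step 5 — 3dB bandwidth: Δω = ω₀/Q = 2.333e+06 rad/s; BW = Δω/(2π) = 3.713e+05 Hz.

(a) f₀ = 3663 Hz  (b) Q = 0.009867  (c) BW = 3.713e+05 Hz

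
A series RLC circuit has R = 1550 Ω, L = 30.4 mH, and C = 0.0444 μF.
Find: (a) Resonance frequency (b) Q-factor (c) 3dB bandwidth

Step 1 — Resonance: ω₀ = 1/√(LC) = 1/√(0.0304·4.44e-08) = 2.722e+04 rad/s.
Step 2 — f₀ = ω₀/(2π) = 4332 Hz.
Step 3 — Series Q: Q = ω₀L/R = 2.722e+04·0.0304/1550 = 0.5338.
Step 4 — Bandwidth: Δω = ω₀/Q = 5.099e+04 rad/s; BW = Δω/(2π) = 8115 Hz.

(a) f₀ = 4332 Hz  (b) Q = 0.5338  (c) BW = 8115 Hz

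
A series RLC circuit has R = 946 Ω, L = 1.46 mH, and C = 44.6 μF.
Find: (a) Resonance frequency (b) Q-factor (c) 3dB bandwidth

Step 1 — Resonance: ω₀ = 1/√(LC) = 1/√(0.00146·4.46e-05) = 3919 rad/s.
Step 2 — f₀ = ω₀/(2π) = 623.7 Hz.
Step 3 — Series Q: Q = ω₀L/R = 3919·0.00146/946 = 0.006048.
Step 4 — Bandwidth: Δω = ω₀/Q = 6.479e+05 rad/s; BW = Δω/(2π) = 1.031e+05 Hz.

(a) f₀ = 623.7 Hz  (b) Q = 0.006048  (c) BW = 1.031e+05 Hz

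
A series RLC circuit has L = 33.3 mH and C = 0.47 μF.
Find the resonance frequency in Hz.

Step 1 — Resonance condition Im(Z)=0 gives ω₀ = 1/√(LC).
Step 2 — ω₀ = 1/√(0.0333·4.7e-07) = 7993 rad/s.
Step 3 — f₀ = ω₀/(2π) = 1272 Hz.

f₀ = 1272 Hz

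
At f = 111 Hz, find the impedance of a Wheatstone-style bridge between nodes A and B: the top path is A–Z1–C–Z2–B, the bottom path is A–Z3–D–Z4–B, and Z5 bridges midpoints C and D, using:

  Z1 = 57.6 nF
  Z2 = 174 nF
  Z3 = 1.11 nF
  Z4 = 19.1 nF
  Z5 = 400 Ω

Step 1 — Angular frequency: ω = 2π·f = 2π·111 = 697.4 rad/s.
Step 2 — Component impedances:
  Z1: Z = 1/(jωC) = -j/(ω·C) = 0 - j2.489e+04 Ω
  Z2: Z = 1/(jωC) = -j/(ω·C) = 0 - j8240 Ω
  Z3: Z = 1/(jωC) = -j/(ω·C) = 0 - j1.292e+06 Ω
  Z4: Z = 1/(jωC) = -j/(ω·C) = 0 - j7.507e+04 Ω
  Z5: Z = R = 400 Ω
Step 3 — Bridge requires nodal analysis (the Z5 bridge couples midpoints C and D, so the two paths cannot be reduced to a simple series/parallel combination). Setting node B to ground and injecting 1 A at node A, the 3-node admittance system at A, C, D solves to V_A = Z_AB = 2.56 - j3.185e+04 Ω = 3.185e+04∠-90.0° Ω.

Z = 2.56 - j3.185e+04 Ω = 3.185e+04∠-90.0° Ω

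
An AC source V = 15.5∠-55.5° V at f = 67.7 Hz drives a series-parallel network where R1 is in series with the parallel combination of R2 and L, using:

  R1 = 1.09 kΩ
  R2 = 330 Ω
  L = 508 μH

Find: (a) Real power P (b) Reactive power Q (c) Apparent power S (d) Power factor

Step 1 — Angular frequency: ω = 2π·f = 2π·67.7 = 425.4 rad/s.
Step 2 — Component impedances:
  R1: Z = R = 1090 Ω
  R2: Z = R = 330 Ω
  L: Z = jωL = j·425.4·0.000508 = 0 + j0.2161 Ω
Step 3 — Parallel branch: R2 || L = 1/(1/R2 + 1/L) = 0.0001415 + j0.2161 Ω.
Step 4 — Series with R1: Z_total = R1 + (R2 || L) = 1090 + j0.2161 Ω = 1090∠0.0° Ω.
Step 5 — Source phasor: V = 15.5∠-55.5° V = 8.779 - j12.77 V.
Step 6 — Current: I = V / Z = 0.008052 - j0.01172 A = 0.01422∠-55.5° A.
Step 7 — Complex power: S = V·I* = 0.2204 + j4.37e-05 VA.
Step 8 — Real power: P = Re(S) = 0.2204 W.
Step 9 — Reactive power: Q = Im(S) = 4.37e-05 VAR.
Step 10 — Apparent power: |S| = 0.2204 VA.
Step 11 — Power factor: PF = P/|S| = 1 (lagging).

(a) P = 0.2204 W  (b) Q = 4.37e-05 VAR  (c) S = 0.2204 VA  (d) PF = 1 (lagging)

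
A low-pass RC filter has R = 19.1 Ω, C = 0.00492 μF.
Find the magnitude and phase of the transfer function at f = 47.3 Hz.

Step 1 — Angular frequency: ω = 2π·47.3 = 297.2 rad/s.
Step 2 — Transfer function: H(jω) = 1/(1 + jωRC).
Step 3 — Denominator: 1 + jωRC = 1 + j·297.2·19.1·4.92e-09 = 1 + j2.793e-05.
Step 4 — H = 1 - j2.793e-05.
Step 5 — Magnitude: |H| = 1 (-0.0 dB); phase: φ = -0.0°.

|H| = 1 (-0.0 dB), φ = -0.0°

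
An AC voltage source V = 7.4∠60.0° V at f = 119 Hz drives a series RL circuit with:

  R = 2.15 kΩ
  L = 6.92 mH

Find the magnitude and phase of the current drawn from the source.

Step 1 — Angular frequency: ω = 2π·f = 2π·119 = 747.7 rad/s.
Step 2 — Component impedances:
  R: Z = R = 2150 Ω
  L: Z = jωL = j·747.7·0.00692 = 0 + j5.174 Ω
Step 3 — Series combination: Z_total = R + L = 2150 + j5.174 Ω = 2150∠0.1° Ω.
Step 4 — Source phasor: V = 7.4∠60.0° V = 3.7 + j6.409 V.
Step 5 — Ohm's law: I = V / Z_total = (3.7 + j6.409) / (2150 + j5.174) = 0.001728 + j0.002977 A.
Step 6 — Convert to polar: |I| = 0.003442 A, ∠I = 59.9°.

I = 0.003442∠59.9° A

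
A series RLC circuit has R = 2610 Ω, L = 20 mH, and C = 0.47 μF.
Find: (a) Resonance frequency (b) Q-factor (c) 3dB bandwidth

Step 1 — Resonance condition Im(Z)=0 gives ω₀ = 1/√(LC).
Step 2 — ω₀ = 1/√(0.02·4.7e-07) = 1.031e+04 rad/s.
Step 3 — f₀ = ω₀/(2π) = 1642 Hz.
Step 4 — Series Q: Q = ω₀L/R = 1.031e+04·0.02/2610 = 0.07904.
Step 5 — 3dB bandwidth: Δω = ω₀/Q = 1.305e+05 rad/s; BW = Δω/(2π) = 2.077e+04 Hz.

(a) f₀ = 1642 Hz  (b) Q = 0.07904  (c) BW = 2.077e+04 Hz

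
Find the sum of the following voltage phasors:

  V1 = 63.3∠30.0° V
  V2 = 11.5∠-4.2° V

Step 1 — Convert each phasor to rectangular form:
  V1 = 63.3·(cos(30.0°) + j·sin(30.0°)) = 54.82 + j31.65 V
  V2 = 11.5·(cos(-4.2°) + j·sin(-4.2°)) = 11.47 - j0.8422 V
Step 2 — Sum components: V_total = 66.29 + j30.81 V.
Step 3 — Convert to polar: |V_total| = 73.1 V, ∠V_total = 24.9°.

V_total = 73.1∠24.9° V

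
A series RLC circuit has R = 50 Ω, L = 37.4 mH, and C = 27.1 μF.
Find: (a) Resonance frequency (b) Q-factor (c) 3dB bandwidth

Step 1 — Resonance condition Im(Z)=0 gives ω₀ = 1/√(LC).
Step 2 — ω₀ = 1/√(0.0374·2.71e-05) = 993.3 rad/s.
Step 3 — f₀ = ω₀/(2π) = 158.1 Hz.
Step 4 — Series Q: Q = ω₀L/R = 993.3·0.0374/50 = 0.743.
Step 5 — 3dB bandwidth: Δω = ω₀/Q = 1337 rad/s; BW = Δω/(2π) = 212.8 Hz.

(a) f₀ = 158.1 Hz  (b) Q = 0.743  (c) BW = 212.8 Hz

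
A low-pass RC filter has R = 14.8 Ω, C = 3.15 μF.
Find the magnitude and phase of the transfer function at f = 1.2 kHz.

Step 1 — Angular frequency: ω = 2π·1200 = 7540 rad/s.
Step 2 — Transfer function: H(jω) = 1/(1 + jωRC).
Step 3 — Denominator: 1 + jωRC = 1 + j·7540·14.8·3.15e-06 = 1 + j0.3515.
Step 4 — H = 0.89 - j0.3129.
Step 5 — Magnitude: |H| = 0.9434 (-0.5 dB); phase: φ = -19.4°.

|H| = 0.9434 (-0.5 dB), φ = -19.4°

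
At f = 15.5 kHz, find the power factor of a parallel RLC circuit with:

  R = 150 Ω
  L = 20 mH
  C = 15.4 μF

Step 1 — Angular frequency: ω = 2π·f = 2π·1.55e+04 = 9.739e+04 rad/s.
Step 2 — Component impedances:
  R: Z = R = 150 Ω
  L: Z = jωL = j·9.739e+04·0.02 = 0 + j1948 Ω
  C: Z = 1/(jωC) = -j/(ω·C) = 0 - j0.6668 Ω
Step 3 — Parallel combination: 1/Z_total = 1/R + 1/L + 1/C; Z_total = 0.002966 - j0.667 Ω = 0.667∠-89.7° Ω.
Step 4 — Power factor: PF = cos(φ) = Re(Z)/|Z| = 0.002966/0.667 = 0.004447.
Step 5 — Type: Im(Z) = -0.667 ⇒ leading (phase φ = -89.7°).

PF = 0.004447 (leading, φ = -89.7°)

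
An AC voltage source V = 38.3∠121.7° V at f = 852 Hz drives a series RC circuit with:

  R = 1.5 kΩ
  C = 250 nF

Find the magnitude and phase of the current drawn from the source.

Step 1 — Angular frequency: ω = 2π·f = 2π·852 = 5353 rad/s.
Step 2 — Component impedances:
  R: Z = R = 1500 Ω
  C: Z = 1/(jωC) = -j/(ω·C) = 0 - j747.2 Ω
Step 3 — Series combination: Z_total = R + C = 1500 - j747.2 Ω = 1676∠-26.5° Ω.
Step 4 — Source phasor: V = 38.3∠121.7° V = -20.13 + j32.59 V.
Step 5 — Ohm's law: I = V / Z_total = (-20.13 + j32.59) / (1500 - j747.2) = -0.01942 + j0.01205 A.
Step 6 — Convert to polar: |I| = 0.02285 A, ∠I = 148.2°.

I = 0.02285∠148.2° A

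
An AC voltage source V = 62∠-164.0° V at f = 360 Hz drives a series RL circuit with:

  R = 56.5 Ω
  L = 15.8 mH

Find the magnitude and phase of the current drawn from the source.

Step 1 — Angular frequency: ω = 2π·f = 2π·360 = 2262 rad/s.
Step 2 — Component impedances:
  R: Z = R = 56.5 Ω
  L: Z = jωL = j·2262·0.0158 = 0 + j35.74 Ω
Step 3 — Series combination: Z_total = R + L = 56.5 + j35.74 Ω = 66.85∠32.3° Ω.
Step 4 — Source phasor: V = 62∠-164.0° V = -59.6 - j17.09 V.
Step 5 — Ohm's law: I = V / Z_total = (-59.6 - j17.09) / (56.5 + j35.74) = -0.89 + j0.2605 A.
Step 6 — Convert to polar: |I| = 0.9274 A, ∠I = 163.7°.

I = 0.9274∠163.7° A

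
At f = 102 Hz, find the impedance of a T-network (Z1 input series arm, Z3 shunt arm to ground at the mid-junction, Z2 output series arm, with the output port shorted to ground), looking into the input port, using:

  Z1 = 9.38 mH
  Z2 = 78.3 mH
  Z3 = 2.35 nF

Step 1 — Angular frequency: ω = 2π·f = 2π·102 = 640.9 rad/s.
Step 2 — Component impedances:
  Z1: Z = jωL = j·640.9·0.00938 = 0 + j6.012 Ω
  Z2: Z = jωL = j·640.9·0.0783 = 0 + j50.18 Ω
  Z3: Z = 1/(jωC) = -j/(ω·C) = 0 - j6.64e+05 Ω
Step 3 — With the output port shorted to ground, the output series arm Z2 runs from the junction to ground; the shunt arm Z3 also runs from the junction to ground. They appear in parallel: Z3 || Z2 = 0 + j50.19 Ω.
Step 4 — Series with input arm Z1: Z_in = Z1 + (Z3 || Z2) = 0 + j56.2 Ω = 56.2∠90.0° Ω.

Z = 0 + j56.2 Ω = 56.2∠90.0° Ω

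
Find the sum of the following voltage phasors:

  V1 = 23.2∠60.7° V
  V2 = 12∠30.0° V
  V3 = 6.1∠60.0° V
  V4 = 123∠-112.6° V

Step 1 — Convert each phasor to rectangular form:
  V1 = 23.2·(cos(60.7°) + j·sin(60.7°)) = 11.35 + j20.23 V
  V2 = 12·(cos(30.0°) + j·sin(30.0°)) = 10.39 + j6 V
  V3 = 6.1·(cos(60.0°) + j·sin(60.0°)) = 3.05 + j5.283 V
  V4 = 123·(cos(-112.6°) + j·sin(-112.6°)) = -47.27 - j113.6 V
Step 2 — Sum components: V_total = -22.47 - j82.04 V.
Step 3 — Convert to polar: |V_total| = 85.06 V, ∠V_total = -105.3°.

V_total = 85.06∠-105.3° V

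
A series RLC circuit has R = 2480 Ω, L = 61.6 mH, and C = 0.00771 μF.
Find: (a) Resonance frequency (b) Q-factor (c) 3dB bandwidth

Step 1 — Resonance: ω₀ = 1/√(LC) = 1/√(0.0616·7.71e-09) = 4.589e+04 rad/s.
Step 2 — f₀ = ω₀/(2π) = 7303 Hz.
Step 3 — Series Q: Q = ω₀L/R = 4.589e+04·0.0616/2480 = 1.14.
Step 4 — Bandwidth: Δω = ω₀/Q = 4.026e+04 rad/s; BW = Δω/(2π) = 6408 Hz.

(a) f₀ = 7303 Hz  (b) Q = 1.14  (c) BW = 6408 Hz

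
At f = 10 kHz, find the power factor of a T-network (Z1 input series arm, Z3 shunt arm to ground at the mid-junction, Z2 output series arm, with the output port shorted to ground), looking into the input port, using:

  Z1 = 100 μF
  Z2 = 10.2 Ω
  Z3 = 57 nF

Step 1 — Angular frequency: ω = 2π·f = 2π·1e+04 = 6.283e+04 rad/s.
Step 2 — Component impedances:
  Z1: Z = 1/(jωC) = -j/(ω·C) = 0 - j0.1592 Ω
  Z2: Z = R = 10.2 Ω
  Z3: Z = 1/(jωC) = -j/(ω·C) = 0 - j279.2 Ω
Step 3 — With the output port shorted to ground, the output series arm Z2 runs from the junction to ground; the shunt arm Z3 also runs from the junction to ground. They appear in parallel: Z3 || Z2 = 10.19 - j0.3721 Ω.
Step 4 — Series with input arm Z1: Z_in = Z1 + (Z3 || Z2) = 10.19 - j0.5313 Ω = 10.2∠-3.0° Ω.
Step 5 — Power factor: PF = cos(φ) = Re(Z)/|Z| = 10.186/10.2 = 0.9986.
Step 6 — Type: Im(Z) = -0.5313 ⇒ leading (phase φ = -3.0°).

PF = 0.9986 (leading, φ = -3.0°)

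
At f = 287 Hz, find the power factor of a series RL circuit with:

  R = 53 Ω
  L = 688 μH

Step 1 — Angular frequency: ω = 2π·f = 2π·287 = 1803 rad/s.
Step 2 — Component impedances:
  R: Z = R = 53 Ω
  L: Z = jωL = j·1803·0.000688 = 0 + j1.241 Ω
Step 3 — Series combination: Z_total = R + L = 53 + j1.241 Ω = 53.01∠1.3° Ω.
Step 4 — Power factor: PF = cos(φ) = Re(Z)/|Z| = 53/53.015 = 0.9997.
Step 5 — Type: Im(Z) = 1.241 ⇒ lagging (phase φ = 1.3°).

PF = 0.9997 (lagging, φ = 1.3°)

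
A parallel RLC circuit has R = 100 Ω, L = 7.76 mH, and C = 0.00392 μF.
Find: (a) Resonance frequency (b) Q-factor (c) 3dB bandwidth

Step 1 — Resonance: ω₀ = 1/√(LC) = 1/√(0.00776·3.92e-09) = 1.813e+05 rad/s.
Step 2 — f₀ = ω₀/(2π) = 2.886e+04 Hz.
Step 3 — Parallel Q: Q = R/(ω₀L) = 100/(1.813e+05·0.00776) = 0.07107.
Step 4 — Bandwidth: Δω = ω₀/Q = 2.551e+06 rad/s; BW = Δω/(2π) = 4.06e+05 Hz.

(a) f₀ = 2.886e+04 Hz  (b) Q = 0.07107  (c) BW = 4.06e+05 Hz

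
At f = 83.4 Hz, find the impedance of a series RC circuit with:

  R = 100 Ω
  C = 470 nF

Step 1 — Angular frequency: ω = 2π·f = 2π·83.4 = 524 rad/s.
Step 2 — Component impedances:
  R: Z = R = 100 Ω
  C: Z = 1/(jωC) = -j/(ω·C) = 0 - j4060 Ω
Step 3 — Series combination: Z_total = R + C = 100 - j4060 Ω = 4062∠-88.6° Ω.

Z = 100 - j4060 Ω = 4062∠-88.6° Ω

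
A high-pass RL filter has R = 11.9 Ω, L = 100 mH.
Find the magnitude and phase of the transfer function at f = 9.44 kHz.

Step 1 — Angular frequency: ω = 2π·9440 = 5.931e+04 rad/s.
Step 2 — Transfer function: H(jω) = jωL/(R + jωL).
Step 3 — Numerator jωL = j·5931; denominator R + jωL = 11.9 + j5931.
Step 4 — H = 1 + j0.002006.
Step 5 — Magnitude: |H| = 1 (-0.0 dB); phase: φ = 0.1°.

|H| = 1 (-0.0 dB), φ = 0.1°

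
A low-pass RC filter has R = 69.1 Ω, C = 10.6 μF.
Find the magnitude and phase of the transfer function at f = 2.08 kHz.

Step 1 — Angular frequency: ω = 2π·2080 = 1.307e+04 rad/s.
Step 2 — Transfer function: H(jω) = 1/(1 + jωRC).
Step 3 — Denominator: 1 + jωRC = 1 + j·1.307e+04·69.1·1.06e-05 = 1 + j9.573.
Step 4 — H = 0.0108 - j0.1033.
Step 5 — Magnitude: |H| = 0.1039 (-19.7 dB); phase: φ = -84.0°.

|H| = 0.1039 (-19.7 dB), φ = -84.0°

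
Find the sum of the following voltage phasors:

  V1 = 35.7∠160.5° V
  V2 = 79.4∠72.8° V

Step 1 — Convert each phasor to rectangular form:
  V1 = 35.7·(cos(160.5°) + j·sin(160.5°)) = -33.65 + j11.92 V
  V2 = 79.4·(cos(72.8°) + j·sin(72.8°)) = 23.48 + j75.85 V
Step 2 — Sum components: V_total = -10.17 + j87.77 V.
Step 3 — Convert to polar: |V_total| = 88.35 V, ∠V_total = 96.6°.

V_total = 88.35∠96.6° V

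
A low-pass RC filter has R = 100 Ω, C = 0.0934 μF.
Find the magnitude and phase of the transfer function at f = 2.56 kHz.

Step 1 — Angular frequency: ω = 2π·2560 = 1.608e+04 rad/s.
Step 2 — Transfer function: H(jω) = 1/(1 + jωRC).
Step 3 — Denominator: 1 + jωRC = 1 + j·1.608e+04·100·9.34e-08 = 1 + j0.1502.
Step 4 — H = 0.9779 - j0.1469.
Step 5 — Magnitude: |H| = 0.9889 (-0.1 dB); phase: φ = -8.5°.

|H| = 0.9889 (-0.1 dB), φ = -8.5°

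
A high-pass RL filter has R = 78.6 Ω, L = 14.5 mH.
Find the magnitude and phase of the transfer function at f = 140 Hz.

Step 1 — Angular frequency: ω = 2π·140 = 879.6 rad/s.
Step 2 — Transfer function: H(jω) = jωL/(R + jωL).
Step 3 — Numerator jωL = j·12.75; denominator R + jωL = 78.6 + j12.75.
Step 4 — H = 0.02566 + j0.1581.
Step 5 — Magnitude: |H| = 0.1602 (-15.9 dB); phase: φ = 80.8°.

|H| = 0.1602 (-15.9 dB), φ = 80.8°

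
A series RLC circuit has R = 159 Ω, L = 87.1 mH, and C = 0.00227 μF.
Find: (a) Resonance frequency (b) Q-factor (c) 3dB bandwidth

Step 1 — Resonance condition Im(Z)=0 gives ω₀ = 1/√(LC).
Step 2 — ω₀ = 1/√(0.0871·2.27e-09) = 7.112e+04 rad/s.
Step 3 — f₀ = ω₀/(2π) = 1.132e+04 Hz.
Step 4 — Series Q: Q = ω₀L/R = 7.112e+04·0.0871/159 = 38.96.
Step 5 — 3dB bandwidth: Δω = ω₀/Q = 1825 rad/s; BW = Δω/(2π) = 290.5 Hz.

(a) f₀ = 1.132e+04 Hz  (b) Q = 38.96  (c) BW = 290.5 Hz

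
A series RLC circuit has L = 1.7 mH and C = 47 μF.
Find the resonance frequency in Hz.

Step 1 — Resonance condition Im(Z)=0 gives ω₀ = 1/√(LC).
Step 2 — ω₀ = 1/√(0.0017·4.7e-05) = 3538 rad/s.
Step 3 — f₀ = ω₀/(2π) = 563 Hz.

f₀ = 563 Hz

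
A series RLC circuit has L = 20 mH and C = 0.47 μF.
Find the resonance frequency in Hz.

Step 1 — Resonance condition Im(Z)=0 gives ω₀ = 1/√(LC).
Step 2 — ω₀ = 1/√(0.02·4.7e-07) = 1.031e+04 rad/s.
Step 3 — f₀ = ω₀/(2π) = 1642 Hz.

f₀ = 1642 Hz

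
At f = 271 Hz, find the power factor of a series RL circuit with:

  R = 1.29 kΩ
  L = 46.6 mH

Step 1 — Angular frequency: ω = 2π·f = 2π·271 = 1703 rad/s.
Step 2 — Component impedances:
  R: Z = R = 1290 Ω
  L: Z = jωL = j·1703·0.0466 = 0 + j79.35 Ω
Step 3 — Series combination: Z_total = R + L = 1290 + j79.35 Ω = 1292∠3.5° Ω.
Step 4 — Power factor: PF = cos(φ) = Re(Z)/|Z| = 1290/1292.4 = 0.9981.
Step 5 — Type: Im(Z) = 79.35 ⇒ lagging (phase φ = 3.5°).

PF = 0.9981 (lagging, φ = 3.5°)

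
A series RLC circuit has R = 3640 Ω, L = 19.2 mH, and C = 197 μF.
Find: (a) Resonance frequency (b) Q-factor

Step 1 — Resonance condition Im(Z)=0 gives ω₀ = 1/√(LC).
Step 2 — ω₀ = 1/√(0.0192·0.000197) = 514.2 rad/s.
Step 3 — f₀ = ω₀/(2π) = 81.83 Hz.
Step 4 — Series Q: Q = ω₀L/R = 514.2·0.0192/3640 = 0.002712.

(a) f₀ = 81.83 Hz  (b) Q = 0.002712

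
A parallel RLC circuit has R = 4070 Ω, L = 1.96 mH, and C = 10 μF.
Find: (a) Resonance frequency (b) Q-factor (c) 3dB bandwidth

Step 1 — Resonance: ω₀ = 1/√(LC) = 1/√(0.00196·1e-05) = 7143 rad/s.
Step 2 — f₀ = ω₀/(2π) = 1137 Hz.
Step 3 — Parallel Q: Q = R/(ω₀L) = 4070/(7143·0.00196) = 290.7.
Step 4 — Bandwidth: Δω = ω₀/Q = 24.57 rad/s; BW = Δω/(2π) = 3.91 Hz.

(a) f₀ = 1137 Hz  (b) Q = 290.7  (c) BW = 3.91 Hz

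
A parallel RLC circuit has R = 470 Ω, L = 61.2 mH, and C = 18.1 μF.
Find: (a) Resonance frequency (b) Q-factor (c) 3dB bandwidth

Step 1 — Resonance: ω₀ = 1/√(LC) = 1/√(0.0612·1.81e-05) = 950.1 rad/s.
Step 2 — f₀ = ω₀/(2π) = 151.2 Hz.
Step 3 — Parallel Q: Q = R/(ω₀L) = 470/(950.1·0.0612) = 8.083.
Step 4 — Bandwidth: Δω = ω₀/Q = 117.6 rad/s; BW = Δω/(2π) = 18.71 Hz.

(a) f₀ = 151.2 Hz  (b) Q = 8.083  (c) BW = 18.71 Hz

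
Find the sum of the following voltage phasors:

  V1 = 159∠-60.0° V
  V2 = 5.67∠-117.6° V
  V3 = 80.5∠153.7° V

Step 1 — Convert each phasor to rectangular form:
  V1 = 159·(cos(-60.0°) + j·sin(-60.0°)) = 79.5 - j137.7 V
  V2 = 5.67·(cos(-117.6°) + j·sin(-117.6°)) = -2.627 - j5.025 V
  V3 = 80.5·(cos(153.7°) + j·sin(153.7°)) = -72.17 + j35.67 V
Step 2 — Sum components: V_total = 4.706 - j107.1 V.
Step 3 — Convert to polar: |V_total| = 107.2 V, ∠V_total = -87.5°.

V_total = 107.2∠-87.5° V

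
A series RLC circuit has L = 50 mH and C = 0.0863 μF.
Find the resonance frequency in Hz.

Step 1 — Resonance condition Im(Z)=0 gives ω₀ = 1/√(LC).
Step 2 — ω₀ = 1/√(0.05·8.63e-08) = 1.522e+04 rad/s.
Step 3 — f₀ = ω₀/(2π) = 2423 Hz.

f₀ = 2423 Hz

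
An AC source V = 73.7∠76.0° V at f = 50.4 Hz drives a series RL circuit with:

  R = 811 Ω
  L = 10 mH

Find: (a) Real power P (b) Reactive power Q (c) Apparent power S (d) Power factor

Step 1 — Angular frequency: ω = 2π·f = 2π·50.4 = 316.7 rad/s.
Step 2 — Component impedances:
  R: Z = R = 811 Ω
  L: Z = jωL = j·316.7·0.01 = 0 + j3.167 Ω
Step 3 — Series combination: Z_total = R + L = 811 + j3.167 Ω = 811∠0.2° Ω.
Step 4 — Source phasor: V = 73.7∠76.0° V = 17.83 + j71.51 V.
Step 5 — Current: I = V / Z = 0.02233 + j0.08809 A = 0.09087∠75.8° A.
Step 6 — Complex power: S = V·I* = 6.697 + j0.02615 VA.
Step 7 — Real power: P = Re(S) = 6.697 W.
Step 8 — Reactive power: Q = Im(S) = 0.02615 VAR.
Step 9 — Apparent power: |S| = 6.697 VA.
Step 10 — Power factor: PF = P/|S| = 1 (lagging).

(a) P = 6.697 W  (b) Q = 0.02615 VAR  (c) S = 6.697 VA  (d) PF = 1 (lagging)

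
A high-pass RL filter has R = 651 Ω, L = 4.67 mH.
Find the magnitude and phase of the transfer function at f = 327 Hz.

Step 1 — Angular frequency: ω = 2π·327 = 2055 rad/s.
Step 2 — Transfer function: H(jω) = jωL/(R + jωL).
Step 3 — Numerator jωL = j·9.595; denominator R + jωL = 651 + j9.595.
Step 4 — H = 0.0002172 + j0.01474.
Step 5 — Magnitude: |H| = 0.01474 (-36.6 dB); phase: φ = 89.2°.

|H| = 0.01474 (-36.6 dB), φ = 89.2°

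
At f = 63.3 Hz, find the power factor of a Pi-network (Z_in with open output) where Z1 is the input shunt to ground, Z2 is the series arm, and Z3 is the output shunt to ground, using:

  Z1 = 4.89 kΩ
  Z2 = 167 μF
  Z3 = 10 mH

Step 1 — Angular frequency: ω = 2π·f = 2π·63.3 = 397.7 rad/s.
Step 2 — Component impedances:
  Z1: Z = R = 4890 Ω
  Z2: Z = 1/(jωC) = -j/(ω·C) = 0 - j15.06 Ω
  Z3: Z = jωL = j·397.7·0.01 = 0 + j3.977 Ω
Step 3 — With open output, the series arm Z2 and the output shunt Z3 appear in series to ground: Z2 + Z3 = 0 - j11.08 Ω.
Step 4 — Parallel with input shunt Z1: Z_in = Z1 || (Z2 + Z3) = 0.0251 - j11.08 Ω = 11.08∠-89.9° Ω.
Step 5 — Power factor: PF = cos(φ) = Re(Z)/|Z| = 0.025098/11.078 = 0.002266.
Step 6 — Type: Im(Z) = -11.08 ⇒ leading (phase φ = -89.9°).

PF = 0.002266 (leading, φ = -89.9°)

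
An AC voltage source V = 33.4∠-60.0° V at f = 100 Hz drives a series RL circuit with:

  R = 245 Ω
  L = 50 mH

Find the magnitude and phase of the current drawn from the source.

Step 1 — Angular frequency: ω = 2π·f = 2π·100 = 628.3 rad/s.
Step 2 — Component impedances:
  R: Z = R = 245 Ω
  L: Z = jωL = j·628.3·0.05 = 0 + j31.42 Ω
Step 3 — Series combination: Z_total = R + L = 245 + j31.42 Ω = 247∠7.3° Ω.
Step 4 — Source phasor: V = 33.4∠-60.0° V = 16.7 - j28.93 V.
Step 5 — Ohm's law: I = V / Z_total = (16.7 - j28.93) / (245 + j31.42) = 0.05217 - j0.1248 A.
Step 6 — Convert to polar: |I| = 0.1352 A, ∠I = -67.3°.

I = 0.1352∠-67.3° A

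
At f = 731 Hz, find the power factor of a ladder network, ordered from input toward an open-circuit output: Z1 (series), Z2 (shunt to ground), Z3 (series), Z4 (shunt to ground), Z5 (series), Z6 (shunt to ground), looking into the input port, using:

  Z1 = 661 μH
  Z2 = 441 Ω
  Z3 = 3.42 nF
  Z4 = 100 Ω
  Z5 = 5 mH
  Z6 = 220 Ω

Step 1 — Angular frequency: ω = 2π·f = 2π·731 = 4593 rad/s.
Step 2 — Component impedances:
  Z1: Z = jωL = j·4593·0.000661 = 0 + j3.036 Ω
  Z2: Z = R = 441 Ω
  Z3: Z = 1/(jωC) = -j/(ω·C) = 0 - j6.366e+04 Ω
  Z4: Z = R = 100 Ω
  Z5: Z = jωL = j·4593·0.005 = 0 + j22.97 Ω
  Z6: Z = R = 220 Ω
Step 3 — Ladder network (open output): work backward from the far end, alternating series and parallel combinations. Z_in = 441 - j0.01886 Ω = 441∠-0.0° Ω.
Step 4 — Power factor: PF = cos(φ) = Re(Z)/|Z| = 441/441 = 1.
Step 5 — Type: Im(Z) = -0.01886 ⇒ leading (phase φ = -0.0°).

PF = 1 (leading, φ = -0.0°)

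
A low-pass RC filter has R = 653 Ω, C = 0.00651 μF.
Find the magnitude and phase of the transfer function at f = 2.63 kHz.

Step 1 — Angular frequency: ω = 2π·2630 = 1.652e+04 rad/s.
Step 2 — Transfer function: H(jω) = 1/(1 + jωRC).
Step 3 — Denominator: 1 + jωRC = 1 + j·1.652e+04·653·6.51e-09 = 1 + j0.07025.
Step 4 — H = 0.9951 - j0.0699.
Step 5 — Magnitude: |H| = 0.9975 (-0.0 dB); phase: φ = -4.0°.

|H| = 0.9975 (-0.0 dB), φ = -4.0°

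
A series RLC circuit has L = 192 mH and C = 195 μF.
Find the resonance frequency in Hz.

Step 1 — Resonance condition Im(Z)=0 gives ω₀ = 1/√(LC).
Step 2 — ω₀ = 1/√(0.192·0.000195) = 163.4 rad/s.
Step 3 — f₀ = ω₀/(2π) = 26.01 Hz.

f₀ = 26.01 Hz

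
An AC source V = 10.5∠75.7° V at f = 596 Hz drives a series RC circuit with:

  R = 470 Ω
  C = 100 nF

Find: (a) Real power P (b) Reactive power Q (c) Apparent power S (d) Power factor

Step 1 — Angular frequency: ω = 2π·f = 2π·596 = 3745 rad/s.
Step 2 — Component impedances:
  R: Z = R = 470 Ω
  C: Z = 1/(jωC) = -j/(ω·C) = 0 - j2670 Ω
Step 3 — Series combination: Z_total = R + C = 470 - j2670 Ω = 2711∠-80.0° Ω.
Step 4 — Source phasor: V = 10.5∠75.7° V = 2.593 + j10.17 V.
Step 5 — Current: I = V / Z = -0.00353 + j0.001592 A = 0.003872∠155.7° A.
Step 6 — Complex power: S = V·I* = 0.007048 - j0.04005 VA.
Step 7 — Real power: P = Re(S) = 0.007048 W.
Step 8 — Reactive power: Q = Im(S) = -0.04005 VAR.
Step 9 — Apparent power: |S| = 0.04066 VA.
Step 10 — Power factor: PF = P/|S| = 0.1733 (leading).

(a) P = 0.007048 W  (b) Q = -0.04005 VAR  (c) S = 0.04066 VA  (d) PF = 0.1733 (leading)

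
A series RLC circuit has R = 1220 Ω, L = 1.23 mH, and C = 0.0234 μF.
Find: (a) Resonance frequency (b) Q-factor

Step 1 — Resonance condition Im(Z)=0 gives ω₀ = 1/√(LC).
Step 2 — ω₀ = 1/√(0.00123·2.34e-08) = 1.864e+05 rad/s.
Step 3 — f₀ = ω₀/(2π) = 2.967e+04 Hz.
Step 4 — Series Q: Q = ω₀L/R = 1.864e+05·0.00123/1220 = 0.1879.

(a) f₀ = 2.967e+04 Hz  (b) Q = 0.1879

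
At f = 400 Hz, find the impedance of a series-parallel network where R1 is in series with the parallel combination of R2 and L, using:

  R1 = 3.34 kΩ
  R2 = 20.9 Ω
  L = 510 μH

Step 1 — Angular frequency: ω = 2π·f = 2π·400 = 2513 rad/s.
Step 2 — Component impedances:
  R1: Z = R = 3340 Ω
  R2: Z = R = 20.9 Ω
  L: Z = jωL = j·2513·0.00051 = 0 + j1.282 Ω
Step 3 — Parallel branch: R2 || L = 1/(1/R2 + 1/L) = 0.07831 + j1.277 Ω.
Step 4 — Series with R1: Z_total = R1 + (R2 || L) = 3340 + j1.277 Ω = 3340∠0.0° Ω.

Z = 3340 + j1.277 Ω = 3340∠0.0° Ω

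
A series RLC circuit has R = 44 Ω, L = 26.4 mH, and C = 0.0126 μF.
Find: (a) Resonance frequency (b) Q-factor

Step 1 — Resonance condition Im(Z)=0 gives ω₀ = 1/√(LC).
Step 2 — ω₀ = 1/√(0.0264·1.26e-08) = 5.483e+04 rad/s.
Step 3 — f₀ = ω₀/(2π) = 8726 Hz.
Step 4 — Series Q: Q = ω₀L/R = 5.483e+04·0.0264/44 = 32.9.

(a) f₀ = 8726 Hz  (b) Q = 32.9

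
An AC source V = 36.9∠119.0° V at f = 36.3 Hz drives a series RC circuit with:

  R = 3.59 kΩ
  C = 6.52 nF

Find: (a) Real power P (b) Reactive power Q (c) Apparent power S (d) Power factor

Step 1 — Angular frequency: ω = 2π·f = 2π·36.3 = 228.1 rad/s.
Step 2 — Component impedances:
  R: Z = R = 3590 Ω
  C: Z = 1/(jωC) = -j/(ω·C) = 0 - j6.725e+05 Ω
Step 3 — Series combination: Z_total = R + C = 3590 - j6.725e+05 Ω = 6.725e+05∠-89.7° Ω.
Step 4 — Source phasor: V = 36.9∠119.0° V = -17.89 + j32.27 V.
Step 5 — Current: I = V / Z = -4.813e-05 - j2.635e-05 A = 5.487e-05∠-151.3° A.
Step 6 — Complex power: S = V·I* = 1.081e-05 - j0.002025 VA.
Step 7 — Real power: P = Re(S) = 1.081e-05 W.
Step 8 — Reactive power: Q = Im(S) = -0.002025 VAR.
Step 9 — Apparent power: |S| = 0.002025 VA.
Step 10 — Power factor: PF = P/|S| = 0.005339 (leading).

(a) P = 1.081e-05 W  (b) Q = -0.002025 VAR  (c) S = 0.002025 VA  (d) PF = 0.005339 (leading)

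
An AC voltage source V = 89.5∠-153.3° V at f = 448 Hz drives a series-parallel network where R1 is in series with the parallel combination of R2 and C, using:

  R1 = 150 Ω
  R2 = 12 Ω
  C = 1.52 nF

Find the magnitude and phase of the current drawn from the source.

Step 1 — Angular frequency: ω = 2π·f = 2π·448 = 2815 rad/s.
Step 2 — Component impedances:
  R1: Z = R = 150 Ω
  R2: Z = R = 12 Ω
  C: Z = 1/(jωC) = -j/(ω·C) = 0 - j2.337e+05 Ω
Step 3 — Parallel branch: R2 || C = 1/(1/R2 + 1/C) = 12 - j0.0006161 Ω.
Step 4 — Series with R1: Z_total = R1 + (R2 || C) = 162 - j0.0006161 Ω = 162∠-0.0° Ω.
Step 5 — Source phasor: V = 89.5∠-153.3° V = -79.96 - j40.21 V.
Step 6 — Ohm's law: I = V / Z_total = (-79.96 - j40.21) / (162 - j0.0006161) = -0.4936 - j0.2482 A.
Step 7 — Convert to polar: |I| = 0.5525 A, ∠I = -153.3°.

I = 0.5525∠-153.3° A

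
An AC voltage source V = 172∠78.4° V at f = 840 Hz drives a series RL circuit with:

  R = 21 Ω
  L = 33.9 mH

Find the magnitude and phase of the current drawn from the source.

Step 1 — Angular frequency: ω = 2π·f = 2π·840 = 5278 rad/s.
Step 2 — Component impedances:
  R: Z = R = 21 Ω
  L: Z = jωL = j·5278·0.0339 = 0 + j178.9 Ω
Step 3 — Series combination: Z_total = R + L = 21 + j178.9 Ω = 180.1∠83.3° Ω.
Step 4 — Source phasor: V = 172∠78.4° V = 34.59 + j168.5 V.
Step 5 — Ohm's law: I = V / Z_total = (34.59 + j168.5) / (21 + j178.9) = 0.9513 - j0.08165 A.
Step 6 — Convert to polar: |I| = 0.9548 A, ∠I = -4.9°.

I = 0.9548∠-4.9° A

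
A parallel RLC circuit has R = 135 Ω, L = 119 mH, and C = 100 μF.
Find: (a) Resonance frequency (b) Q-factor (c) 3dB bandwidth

Step 1 — Resonance: ω₀ = 1/√(LC) = 1/√(0.119·0.0001) = 289.9 rad/s.
Step 2 — f₀ = ω₀/(2π) = 46.14 Hz.
Step 3 — Parallel Q: Q = R/(ω₀L) = 135/(289.9·0.119) = 3.913.
Step 4 — Bandwidth: Δω = ω₀/Q = 74.07 rad/s; BW = Δω/(2π) = 11.79 Hz.

(a) f₀ = 46.14 Hz  (b) Q = 3.913  (c) BW = 11.79 Hz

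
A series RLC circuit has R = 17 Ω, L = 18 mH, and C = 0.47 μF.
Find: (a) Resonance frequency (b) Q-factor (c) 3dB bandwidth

Step 1 — Resonance: ω₀ = 1/√(LC) = 1/√(0.018·4.7e-07) = 1.087e+04 rad/s.
Step 2 — f₀ = ω₀/(2π) = 1730 Hz.
Step 3 — Series Q: Q = ω₀L/R = 1.087e+04·0.018/17 = 11.51.
Step 4 — Bandwidth: Δω = ω₀/Q = 944.4 rad/s; BW = Δω/(2π) = 150.3 Hz.

(a) f₀ = 1730 Hz  (b) Q = 11.51  (c) BW = 150.3 Hz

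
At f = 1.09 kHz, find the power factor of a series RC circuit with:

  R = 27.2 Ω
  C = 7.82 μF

Step 1 — Angular frequency: ω = 2π·f = 2π·1090 = 6849 rad/s.
Step 2 — Component impedances:
  R: Z = R = 27.2 Ω
  C: Z = 1/(jωC) = -j/(ω·C) = 0 - j18.67 Ω
Step 3 — Series combination: Z_total = R + C = 27.2 - j18.67 Ω = 32.99∠-34.5° Ω.
Step 4 — Power factor: PF = cos(φ) = Re(Z)/|Z| = 27.2/32.992 = 0.8244.
Step 5 — Type: Im(Z) = -18.67 ⇒ leading (phase φ = -34.5°).

PF = 0.8244 (leading, φ = -34.5°)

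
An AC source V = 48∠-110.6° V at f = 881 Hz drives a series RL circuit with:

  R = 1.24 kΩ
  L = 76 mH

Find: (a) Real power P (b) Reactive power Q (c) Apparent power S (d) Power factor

Step 1 — Angular frequency: ω = 2π·f = 2π·881 = 5535 rad/s.
Step 2 — Component impedances:
  R: Z = R = 1240 Ω
  L: Z = jωL = j·5535·0.076 = 0 + j420.7 Ω
Step 3 — Series combination: Z_total = R + L = 1240 + j420.7 Ω = 1309∠18.7° Ω.
Step 4 — Source phasor: V = 48∠-110.6° V = -16.89 - j44.93 V.
Step 5 — Current: I = V / Z = -0.02324 - j0.02835 A = 0.03666∠-129.3° A.
Step 6 — Complex power: S = V·I* = 1.666 + j0.5653 VA.
Step 7 — Real power: P = Re(S) = 1.666 W.
Step 8 — Reactive power: Q = Im(S) = 0.5653 VAR.
Step 9 — Apparent power: |S| = 1.76 VA.
Step 10 — Power factor: PF = P/|S| = 0.947 (lagging).

(a) P = 1.666 W  (b) Q = 0.5653 VAR  (c) S = 1.76 VA  (d) PF = 0.947 (lagging)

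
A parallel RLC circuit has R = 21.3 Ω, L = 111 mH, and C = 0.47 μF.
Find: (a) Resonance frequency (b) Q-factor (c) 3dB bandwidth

Step 1 — Resonance: ω₀ = 1/√(LC) = 1/√(0.111·4.7e-07) = 4378 rad/s.
Step 2 — f₀ = ω₀/(2π) = 696.8 Hz.
Step 3 — Parallel Q: Q = R/(ω₀L) = 21.3/(4378·0.111) = 0.04383.
Step 4 — Bandwidth: Δω = ω₀/Q = 9.989e+04 rad/s; BW = Δω/(2π) = 1.59e+04 Hz.

(a) f₀ = 696.8 Hz  (b) Q = 0.04383  (c) BW = 1.59e+04 Hz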